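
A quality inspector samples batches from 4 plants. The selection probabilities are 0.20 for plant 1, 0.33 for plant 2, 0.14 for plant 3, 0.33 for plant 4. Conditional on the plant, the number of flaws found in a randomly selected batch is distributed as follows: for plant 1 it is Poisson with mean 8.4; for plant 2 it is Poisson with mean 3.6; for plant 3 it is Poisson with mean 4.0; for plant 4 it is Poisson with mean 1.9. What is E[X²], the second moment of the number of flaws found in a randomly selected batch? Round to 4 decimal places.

25.8751

For each component E[X²] = Var + (mean)², giving 1: 78.96; 2: 16.56; 3: 20; 4: 5.51.
Overall E[X²] = 0.2·78.96 + 0.33·16.56 + 0.14·20 + 0.33·5.51 = 25.8751.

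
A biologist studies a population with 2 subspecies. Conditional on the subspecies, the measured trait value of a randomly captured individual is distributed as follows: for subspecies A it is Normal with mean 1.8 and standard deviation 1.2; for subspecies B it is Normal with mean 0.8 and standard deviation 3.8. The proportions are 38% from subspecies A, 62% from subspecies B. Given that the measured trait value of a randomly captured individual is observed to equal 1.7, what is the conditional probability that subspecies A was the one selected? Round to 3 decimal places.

0.665

Likelihoods f(1.7 | ·): A: 0.3313; B: 0.102081.
Posterior ∝ prior × likelihood. Numerator for A: 0.38·0.3313 = 0.125894.
Normalizing constant: 0.38·0.3313 + 0.62·0.102081 = 0.189184.
P(A | observation) = 0.125894 / 0.189184 = 0.665456.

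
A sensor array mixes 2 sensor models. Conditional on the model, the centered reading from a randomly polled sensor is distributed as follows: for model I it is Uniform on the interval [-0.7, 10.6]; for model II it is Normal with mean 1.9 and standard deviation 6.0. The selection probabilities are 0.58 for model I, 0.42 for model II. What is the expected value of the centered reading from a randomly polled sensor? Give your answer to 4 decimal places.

Component means — I: 4.95; II: 1.9.
E[X] = 0.58·4.95 + 0.42·1.9 = 3.669.

3.6690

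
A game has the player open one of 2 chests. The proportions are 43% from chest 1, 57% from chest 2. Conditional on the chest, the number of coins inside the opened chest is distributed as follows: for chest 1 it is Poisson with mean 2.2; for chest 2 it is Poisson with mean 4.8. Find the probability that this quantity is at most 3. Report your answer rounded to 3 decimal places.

Conditional on each chest, P(X ≤ 3): 1: 0.819352; 2: 0.29423.
By total probability, P(X ≤ 3) = 0.43·0.819352 + 0.57·0.29423 = 0.520033.

0.520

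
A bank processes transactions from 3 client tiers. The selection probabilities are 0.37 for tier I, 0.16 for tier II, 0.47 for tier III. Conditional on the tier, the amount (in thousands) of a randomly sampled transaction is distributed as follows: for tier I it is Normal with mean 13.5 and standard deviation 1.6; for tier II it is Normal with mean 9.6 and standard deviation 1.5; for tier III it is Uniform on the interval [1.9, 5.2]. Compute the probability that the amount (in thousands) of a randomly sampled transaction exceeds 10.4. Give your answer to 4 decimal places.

Conditional on each tier, P(X > 10.4): I: 0.973658; II: 0.296901; III: 0.
By total probability, P(X > 10.4) = 0.37·0.973658 + 0.16·0.296901 + 0.47·0 = 0.407758.

0.4078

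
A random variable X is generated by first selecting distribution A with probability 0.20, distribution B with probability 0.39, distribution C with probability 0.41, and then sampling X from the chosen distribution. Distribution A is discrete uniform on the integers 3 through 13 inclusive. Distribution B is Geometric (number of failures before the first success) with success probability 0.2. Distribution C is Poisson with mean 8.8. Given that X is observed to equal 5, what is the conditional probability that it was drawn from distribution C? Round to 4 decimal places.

Likelihoods P(X=5 | ·): A: 0.0909091; B: 0.065536; C: 0.0662889.
Posterior ∝ prior × likelihood. Numerator for C: 0.41·0.0662889 = 0.0271784.
Normalizing constant: 0.2·0.0909091 + 0.39·0.065536 + 0.41·0.0662889 = 0.0709193.
P(C | observation) = 0.0271784 / 0.0709193 = 0.383231.

0.3832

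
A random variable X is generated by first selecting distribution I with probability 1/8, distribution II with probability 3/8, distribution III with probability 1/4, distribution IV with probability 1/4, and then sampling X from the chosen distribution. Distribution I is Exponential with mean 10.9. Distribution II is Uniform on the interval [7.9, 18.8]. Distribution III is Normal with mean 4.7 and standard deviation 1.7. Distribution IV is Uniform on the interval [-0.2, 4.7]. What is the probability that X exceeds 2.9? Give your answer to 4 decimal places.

0.7764

Conditional on each component, P(X > 2.9): I: 0.766397; II: 1; III: 0.85516; IV: 0.367347.
By total probability, P(X > 2.9) = 0.125·0.766397 + 0.375·1 + 0.25·0.85516 + 0.25·0.367347 = 0.776426.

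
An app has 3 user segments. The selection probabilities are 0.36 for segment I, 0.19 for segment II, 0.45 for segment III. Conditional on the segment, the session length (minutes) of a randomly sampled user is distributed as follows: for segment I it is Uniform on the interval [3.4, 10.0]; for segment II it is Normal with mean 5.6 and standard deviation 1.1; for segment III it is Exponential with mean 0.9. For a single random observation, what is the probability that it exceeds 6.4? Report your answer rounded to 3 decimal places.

Conditional on each segment, P(X > 6.4): I: 0.545455; II: 0.233529; III: 0.000815988.
By total probability, P(X > 6.4) = 0.36·0.545455 + 0.19·0.233529 + 0.45·0.000815988 = 0.241101.

0.241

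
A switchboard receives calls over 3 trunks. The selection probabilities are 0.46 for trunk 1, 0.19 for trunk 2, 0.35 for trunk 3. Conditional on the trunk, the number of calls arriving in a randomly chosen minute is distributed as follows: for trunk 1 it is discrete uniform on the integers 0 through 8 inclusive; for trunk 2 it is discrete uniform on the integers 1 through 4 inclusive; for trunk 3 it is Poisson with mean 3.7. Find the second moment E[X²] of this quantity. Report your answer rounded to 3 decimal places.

17.938

For each component E[X²] = Var + (mean)², giving 1: 22.6667; 2: 7.5; 3: 17.39.
Overall E[X²] = 0.46·22.6667 + 0.19·7.5 + 0.35·17.39 = 17.9382.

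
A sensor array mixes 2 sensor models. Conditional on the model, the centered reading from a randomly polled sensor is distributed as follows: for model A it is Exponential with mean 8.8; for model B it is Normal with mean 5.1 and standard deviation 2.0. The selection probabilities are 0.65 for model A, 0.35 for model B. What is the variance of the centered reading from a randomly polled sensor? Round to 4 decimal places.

Per component, A: μ=8.8, E[X²]=154.88; B: μ=5.1, E[X²]=30.01.
E[X] = 0.65·8.8 + 0.35·5.1 = 7.505.
E[X²] = 0.65·154.88 + 0.35·30.01 = 111.176.
Var(X) = E[X²] − (E[X])² = 111.176 − 56.325 = 54.8505.

54.8505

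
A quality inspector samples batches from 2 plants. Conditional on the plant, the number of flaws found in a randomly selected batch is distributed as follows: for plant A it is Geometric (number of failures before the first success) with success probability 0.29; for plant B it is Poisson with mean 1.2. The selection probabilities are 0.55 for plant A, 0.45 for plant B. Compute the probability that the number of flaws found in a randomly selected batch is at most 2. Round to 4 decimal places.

0.7489

Conditional on each plant, P(X ≤ 2): A: 0.642089; B: 0.879487.
By total probability, P(X ≤ 2) = 0.55·0.642089 + 0.45·0.879487 = 0.748918.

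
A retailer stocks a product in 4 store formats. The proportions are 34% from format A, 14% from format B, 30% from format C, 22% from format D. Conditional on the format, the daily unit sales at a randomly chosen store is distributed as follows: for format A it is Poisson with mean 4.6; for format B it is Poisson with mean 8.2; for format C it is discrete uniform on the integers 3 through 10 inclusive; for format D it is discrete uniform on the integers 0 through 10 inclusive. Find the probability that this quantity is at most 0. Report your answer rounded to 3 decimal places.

0.023

Conditional on each format, P(X ≤ 0): A: 0.0100518; B: 0.000274654; C: 0; D: 0.0909091.
By total probability, P(X ≤ 0) = 0.34·0.0100518 + 0.14·0.000274654 + 0.3·0 + 0.22·0.0909091 = 0.0234561.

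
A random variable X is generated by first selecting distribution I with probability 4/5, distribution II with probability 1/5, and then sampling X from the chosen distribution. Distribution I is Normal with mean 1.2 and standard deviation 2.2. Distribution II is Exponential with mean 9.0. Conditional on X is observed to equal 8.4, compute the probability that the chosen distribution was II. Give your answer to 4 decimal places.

0.9273

Likelihoods f(8.4 | ·): I: 0.000856404; II: 0.0436934.
Posterior ∝ prior × likelihood. Numerator for II: 0.2·0.0436934 = 0.00873868.
Normalizing constant: 0.8·0.000856404 + 0.2·0.0436934 = 0.00942381.
P(II | observation) = 0.00873868 / 0.00942381 = 0.927299.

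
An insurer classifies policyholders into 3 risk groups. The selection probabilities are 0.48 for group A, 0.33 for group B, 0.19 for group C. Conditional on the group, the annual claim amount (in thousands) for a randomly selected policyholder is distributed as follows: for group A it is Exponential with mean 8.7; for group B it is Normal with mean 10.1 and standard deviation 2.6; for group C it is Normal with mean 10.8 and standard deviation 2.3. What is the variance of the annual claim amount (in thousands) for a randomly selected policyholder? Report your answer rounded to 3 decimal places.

Per component, A: μ=8.7, E[X²]=151.38; B: μ=10.1, E[X²]=108.77; C: μ=10.8, E[X²]=121.93.
E[X] = 0.48·8.7 + 0.33·10.1 + 0.19·10.8 = 9.561.
E[X²] = 0.48·151.38 + 0.33·108.77 + 0.19·121.93 = 131.723.
Var(X) = E[X²] − (E[X])² = 131.723 − 91.4127 = 40.3105.

40.310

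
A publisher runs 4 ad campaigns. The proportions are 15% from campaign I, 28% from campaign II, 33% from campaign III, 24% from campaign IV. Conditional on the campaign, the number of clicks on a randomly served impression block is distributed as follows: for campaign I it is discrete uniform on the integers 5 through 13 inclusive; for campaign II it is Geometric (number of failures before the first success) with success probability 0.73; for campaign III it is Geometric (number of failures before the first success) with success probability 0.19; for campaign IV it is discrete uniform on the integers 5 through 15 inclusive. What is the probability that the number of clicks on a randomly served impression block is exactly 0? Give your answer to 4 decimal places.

0.2671

Conditional on each campaign, P(X = 0): I: 0; II: 0.73; III: 0.19; IV: 0.
By total probability, P(X = 0) = 0.15·0 + 0.28·0.73 + 0.33·0.19 + 0.24·0 = 0.2671.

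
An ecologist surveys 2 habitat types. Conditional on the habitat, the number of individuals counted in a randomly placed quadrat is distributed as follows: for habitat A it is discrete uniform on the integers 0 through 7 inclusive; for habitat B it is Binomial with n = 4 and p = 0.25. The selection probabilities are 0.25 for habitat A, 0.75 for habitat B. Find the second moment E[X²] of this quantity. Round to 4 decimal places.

5.6875

For each component E[X²] = Var + (mean)², giving A: 17.5; B: 1.75.
Overall E[X²] = 0.25·17.5 + 0.75·1.75 = 5.6875.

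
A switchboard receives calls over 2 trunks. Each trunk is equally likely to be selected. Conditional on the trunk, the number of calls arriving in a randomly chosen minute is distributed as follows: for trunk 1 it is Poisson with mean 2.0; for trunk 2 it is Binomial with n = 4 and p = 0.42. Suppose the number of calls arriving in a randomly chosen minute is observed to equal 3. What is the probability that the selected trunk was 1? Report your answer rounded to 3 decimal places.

Likelihoods P(X=3 | ·): 1: 0.180447; 2: 0.171884.
Posterior ∝ prior × likelihood. Numerator for 1: 0.5·0.180447 = 0.0902235.
Normalizing constant: 0.5·0.180447 + 0.5·0.171884 = 0.176166.
P(1 | observation) = 0.0902235 / 0.176166 = 0.512152.

0.512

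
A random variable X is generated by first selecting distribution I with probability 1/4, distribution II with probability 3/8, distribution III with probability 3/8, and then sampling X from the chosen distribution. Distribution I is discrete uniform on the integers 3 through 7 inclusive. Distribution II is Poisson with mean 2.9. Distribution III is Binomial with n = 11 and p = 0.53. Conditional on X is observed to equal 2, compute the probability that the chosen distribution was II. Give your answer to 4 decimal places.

0.9305

Likelihoods P(X=2 | ·): I: 0; II: 0.231373; III: 0.01729.
Posterior ∝ prior × likelihood. Numerator for II: 0.375·0.231373 = 0.0867647.
Normalizing constant: 0.25·0 + 0.375·0.231373 + 0.375·0.01729 = 0.0932485.
P(II | observation) = 0.0867647 / 0.0932485 = 0.930468.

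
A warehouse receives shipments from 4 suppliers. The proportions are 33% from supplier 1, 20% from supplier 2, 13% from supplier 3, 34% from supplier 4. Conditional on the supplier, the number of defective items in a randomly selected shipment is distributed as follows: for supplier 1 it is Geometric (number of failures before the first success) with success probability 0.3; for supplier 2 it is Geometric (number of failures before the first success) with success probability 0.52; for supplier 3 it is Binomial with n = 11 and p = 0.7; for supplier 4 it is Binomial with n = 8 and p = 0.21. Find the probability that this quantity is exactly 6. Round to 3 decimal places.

Conditional on each supplier, P(X = 6): 1: 0.0352947; 2: 0.00635991; 3: 0.13208; 4: 0.00149875.
By total probability, P(X = 6) = 0.33·0.0352947 + 0.2·0.00635991 + 0.13·0.13208 + 0.34·0.00149875 = 0.0305992.

0.031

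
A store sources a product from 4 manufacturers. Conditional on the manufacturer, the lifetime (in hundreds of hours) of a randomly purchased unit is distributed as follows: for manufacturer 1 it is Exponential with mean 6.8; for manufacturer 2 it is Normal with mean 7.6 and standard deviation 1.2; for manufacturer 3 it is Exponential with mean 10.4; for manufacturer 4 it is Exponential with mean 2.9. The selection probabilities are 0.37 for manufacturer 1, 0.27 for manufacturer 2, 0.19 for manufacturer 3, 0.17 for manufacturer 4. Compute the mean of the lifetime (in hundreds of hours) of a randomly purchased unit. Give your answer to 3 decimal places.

Component means — 1: 6.8; 2: 7.6; 3: 10.4; 4: 2.9.
E[X] = 0.37·6.8 + 0.27·7.6 + 0.19·10.4 + 0.17·2.9 = 7.037.

7.037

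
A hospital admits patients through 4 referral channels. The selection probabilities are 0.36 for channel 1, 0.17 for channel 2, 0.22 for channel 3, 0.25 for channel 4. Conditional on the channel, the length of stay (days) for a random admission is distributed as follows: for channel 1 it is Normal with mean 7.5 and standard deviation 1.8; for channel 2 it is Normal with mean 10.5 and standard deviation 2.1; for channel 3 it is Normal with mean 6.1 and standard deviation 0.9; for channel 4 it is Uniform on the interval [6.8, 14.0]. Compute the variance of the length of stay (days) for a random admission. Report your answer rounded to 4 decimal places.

Per component, 1: μ=7.5, E[X²]=59.49; 2: μ=10.5, E[X²]=114.66; 3: μ=6.1, E[X²]=38.02; 4: μ=10.4, E[X²]=112.48.
E[X] = 0.36·7.5 + 0.17·10.5 + 0.22·6.1 + 0.25·10.4 = 8.427.
E[X²] = 0.36·59.49 + 0.17·114.66 + 0.22·38.02 + 0.25·112.48 = 77.393.
Var(X) = E[X²] − (E[X])² = 77.393 − 71.0143 = 6.37867.

6.3787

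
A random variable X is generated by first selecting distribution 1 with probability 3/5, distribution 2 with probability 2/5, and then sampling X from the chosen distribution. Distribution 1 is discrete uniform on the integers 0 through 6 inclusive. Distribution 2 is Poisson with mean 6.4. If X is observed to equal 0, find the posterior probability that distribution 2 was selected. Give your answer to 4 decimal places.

Likelihoods P(X=0 | ·): 1: 0.142857; 2: 0.00166156.
Posterior ∝ prior × likelihood. Numerator for 2: 0.4·0.00166156 = 0.000664623.
Normalizing constant: 0.6·0.142857 + 0.4·0.00166156 = 0.0863789.
P(2 | observation) = 0.000664623 / 0.0863789 = 0.00769427.

0.0077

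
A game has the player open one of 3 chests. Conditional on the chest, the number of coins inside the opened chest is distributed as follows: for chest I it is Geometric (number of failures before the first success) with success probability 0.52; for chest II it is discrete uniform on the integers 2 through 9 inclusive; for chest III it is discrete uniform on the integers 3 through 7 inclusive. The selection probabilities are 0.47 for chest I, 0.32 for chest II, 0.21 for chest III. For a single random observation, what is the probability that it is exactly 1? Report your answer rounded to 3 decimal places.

0.117

Conditional on each chest, P(X = 1): I: 0.2496; II: 0; III: 0.
By total probability, P(X = 1) = 0.47·0.2496 + 0.32·0 + 0.21·0 = 0.117312.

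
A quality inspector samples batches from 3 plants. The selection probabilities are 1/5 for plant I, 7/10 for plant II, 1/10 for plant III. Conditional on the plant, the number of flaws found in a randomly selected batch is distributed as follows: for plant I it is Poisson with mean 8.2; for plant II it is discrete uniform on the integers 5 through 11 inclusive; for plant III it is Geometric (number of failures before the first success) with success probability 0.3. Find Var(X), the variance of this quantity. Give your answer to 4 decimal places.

8.1595

Per component, I: μ=8.2, E[X²]=75.44; II: μ=8, E[X²]=68; III: μ=2.33333, E[X²]=13.2222.
E[X] = 0.2·8.2 + 0.7·8 + 0.1·2.33333 = 7.47333.
E[X²] = 0.2·75.44 + 0.7·68 + 0.1·13.2222 = 64.0102.
Var(X) = E[X²] − (E[X])² = 64.0102 − 55.8507 = 8.15951.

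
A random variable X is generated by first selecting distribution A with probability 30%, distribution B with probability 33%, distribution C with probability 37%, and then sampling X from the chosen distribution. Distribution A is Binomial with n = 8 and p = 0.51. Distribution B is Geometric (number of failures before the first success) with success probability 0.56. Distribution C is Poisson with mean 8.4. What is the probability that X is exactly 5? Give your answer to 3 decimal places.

Conditional on each component, P(X = 5): A: 0.227315; B: 0.00923531; C: 0.0783685.
By total probability, P(X = 5) = 0.3·0.227315 + 0.33·0.00923531 + 0.37·0.0783685 = 0.100238.

0.100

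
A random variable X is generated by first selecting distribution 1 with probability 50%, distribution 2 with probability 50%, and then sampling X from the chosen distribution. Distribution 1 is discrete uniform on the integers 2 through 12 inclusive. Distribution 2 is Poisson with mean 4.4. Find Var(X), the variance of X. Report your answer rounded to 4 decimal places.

8.8900

Per component, 1: μ=7, E[X²]=59; 2: μ=4.4, E[X²]=23.76.
E[X] = 0.5·7 + 0.5·4.4 = 5.7.
E[X²] = 0.5·59 + 0.5·23.76 = 41.38.
Var(X) = E[X²] − (E[X])² = 41.38 − 32.49 = 8.89.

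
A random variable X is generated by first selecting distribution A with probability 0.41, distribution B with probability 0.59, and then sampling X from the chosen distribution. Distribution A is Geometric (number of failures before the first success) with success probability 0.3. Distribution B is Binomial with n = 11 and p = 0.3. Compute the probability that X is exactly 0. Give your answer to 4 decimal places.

0.1347

Conditional on each component, P(X = 0): A: 0.3; B: 0.0197733.
By total probability, P(X = 0) = 0.41·0.3 + 0.59·0.0197733 = 0.134666.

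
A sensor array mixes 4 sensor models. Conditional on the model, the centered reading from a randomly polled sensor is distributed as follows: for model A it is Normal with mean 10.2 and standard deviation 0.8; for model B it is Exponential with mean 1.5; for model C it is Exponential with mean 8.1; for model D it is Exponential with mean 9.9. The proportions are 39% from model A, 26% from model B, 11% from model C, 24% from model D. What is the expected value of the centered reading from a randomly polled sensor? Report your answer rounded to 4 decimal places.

7.6350

Component means — A: 10.2; B: 1.5; C: 8.1; D: 9.9.
E[X] = 0.39·10.2 + 0.26·1.5 + 0.11·8.1 + 0.24·9.9 = 7.635.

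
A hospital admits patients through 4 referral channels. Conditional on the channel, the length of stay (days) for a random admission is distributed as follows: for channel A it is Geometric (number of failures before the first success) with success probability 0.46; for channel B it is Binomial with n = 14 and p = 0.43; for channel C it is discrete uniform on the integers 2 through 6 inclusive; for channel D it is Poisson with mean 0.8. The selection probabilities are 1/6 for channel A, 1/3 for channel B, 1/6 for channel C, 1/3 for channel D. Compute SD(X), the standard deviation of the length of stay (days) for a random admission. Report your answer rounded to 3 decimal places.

2.743

Per component, A: μ=1.17391, E[X²]=3.93006; B: μ=6.02, E[X²]=39.6718; C: μ=4, E[X²]=18; D: μ=0.8, E[X²]=1.44.
E[X] = 0.166667·1.17391 + 0.333333·6.02 + 0.166667·4 + 0.333333·0.8 = 3.13565.
E[X²] = 0.166667·3.93006 + 0.333333·39.6718 + 0.166667·18 + 0.333333·1.44 = 17.3589.
Var(X) = E[X²] − (E[X])² = 17.3589 − 9.83231 = 7.52663.
SD(X) = √7.52663 = 2.74347.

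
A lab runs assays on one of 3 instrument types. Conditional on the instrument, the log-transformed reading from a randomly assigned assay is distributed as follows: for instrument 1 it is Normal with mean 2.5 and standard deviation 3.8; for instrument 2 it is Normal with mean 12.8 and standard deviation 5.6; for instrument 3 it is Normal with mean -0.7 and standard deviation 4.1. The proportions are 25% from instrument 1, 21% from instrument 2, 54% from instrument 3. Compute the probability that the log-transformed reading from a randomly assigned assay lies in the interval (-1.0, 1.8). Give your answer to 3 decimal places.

Conditional on each instrument, P(-1.0 < X < 1.8): 1: 0.248413; 2: 0.0178842; 3: 0.258153.
By total probability, P(-1.0 < X < 1.8) = 0.25·0.248413 + 0.21·0.0178842 + 0.54·0.258153 = 0.205262.

0.205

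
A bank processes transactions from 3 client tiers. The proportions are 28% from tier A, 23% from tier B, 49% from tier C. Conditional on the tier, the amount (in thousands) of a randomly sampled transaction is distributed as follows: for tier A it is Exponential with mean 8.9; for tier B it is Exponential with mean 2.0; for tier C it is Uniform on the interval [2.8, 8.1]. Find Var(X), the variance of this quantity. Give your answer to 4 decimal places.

Per component, A: μ=8.9, E[X²]=158.42; B: μ=2, E[X²]=8; C: μ=5.45, E[X²]=32.0433.
E[X] = 0.28·8.9 + 0.23·2 + 0.49·5.45 = 5.6225.
E[X²] = 0.28·158.42 + 0.23·8 + 0.49·32.0433 = 61.8988.
Var(X) = E[X²] − (E[X])² = 61.8988 − 31.6125 = 30.2863.

30.2863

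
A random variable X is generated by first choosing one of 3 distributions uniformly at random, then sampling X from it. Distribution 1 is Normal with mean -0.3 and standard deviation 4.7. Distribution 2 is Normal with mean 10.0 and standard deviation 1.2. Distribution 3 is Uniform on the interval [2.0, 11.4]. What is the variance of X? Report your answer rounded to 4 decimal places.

Per component, 1: μ=-0.3, E[X²]=22.18; 2: μ=10, E[X²]=101.44; 3: μ=6.7, E[X²]=52.2533.
E[X] = 0.333333·-0.3 + 0.333333·10 + 0.333333·6.7 = 5.46667.
E[X²] = 0.333333·22.18 + 0.333333·101.44 + 0.333333·52.2533 = 58.6244.
Var(X) = E[X²] − (E[X])² = 58.6244 − 29.8844 = 28.74.

28.7400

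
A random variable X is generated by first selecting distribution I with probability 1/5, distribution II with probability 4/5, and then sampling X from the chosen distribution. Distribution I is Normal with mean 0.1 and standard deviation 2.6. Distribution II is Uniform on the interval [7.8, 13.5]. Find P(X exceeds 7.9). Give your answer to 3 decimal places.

0.786

Conditional on each component, P(X > 7.9): I: 0.0013499; II: 0.982456.
By total probability, P(X > 7.9) = 0.2·0.0013499 + 0.8·0.982456 = 0.786235.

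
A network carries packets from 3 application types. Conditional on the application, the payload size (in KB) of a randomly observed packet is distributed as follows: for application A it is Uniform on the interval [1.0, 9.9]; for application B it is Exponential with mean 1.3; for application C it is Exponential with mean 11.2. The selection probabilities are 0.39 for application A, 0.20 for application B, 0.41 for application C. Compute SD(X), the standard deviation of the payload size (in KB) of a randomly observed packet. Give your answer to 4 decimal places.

Per component, A: μ=5.45, E[X²]=36.3033; B: μ=1.3, E[X²]=3.38; C: μ=11.2, E[X²]=250.88.
E[X] = 0.39·5.45 + 0.2·1.3 + 0.41·11.2 = 6.9775.
E[X²] = 0.39·36.3033 + 0.2·3.38 + 0.41·250.88 = 117.695.
Var(X) = E[X²] − (E[X])² = 117.695 − 48.6855 = 69.0096.
SD(X) = √69.0096 = 8.3072.

8.3072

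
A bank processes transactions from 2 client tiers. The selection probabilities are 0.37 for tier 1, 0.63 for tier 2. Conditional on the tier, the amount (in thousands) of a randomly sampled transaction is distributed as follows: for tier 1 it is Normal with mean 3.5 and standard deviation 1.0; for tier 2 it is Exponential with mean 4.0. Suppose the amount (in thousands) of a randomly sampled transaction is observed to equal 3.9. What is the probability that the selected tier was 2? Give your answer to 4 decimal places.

Likelihoods f(3.9 | ·): 1: 0.36827; 2: 0.0942981.
Posterior ∝ prior × likelihood. Numerator for 2: 0.63·0.0942981 = 0.0594078.
Normalizing constant: 0.37·0.36827 + 0.63·0.0942981 = 0.195668.
P(2 | observation) = 0.0594078 / 0.195668 = 0.303616.

0.3036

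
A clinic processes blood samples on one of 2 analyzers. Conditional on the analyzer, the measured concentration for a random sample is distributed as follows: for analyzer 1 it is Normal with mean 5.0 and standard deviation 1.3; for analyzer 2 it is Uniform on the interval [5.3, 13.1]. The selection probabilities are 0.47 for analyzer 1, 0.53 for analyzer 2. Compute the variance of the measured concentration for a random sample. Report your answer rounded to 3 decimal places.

Per component, 1: μ=5, E[X²]=26.69; 2: μ=9.2, E[X²]=89.71.
E[X] = 0.47·5 + 0.53·9.2 = 7.226.
E[X²] = 0.47·26.69 + 0.53·89.71 = 60.0906.
Var(X) = E[X²] − (E[X])² = 60.0906 − 52.2151 = 7.87552.

7.876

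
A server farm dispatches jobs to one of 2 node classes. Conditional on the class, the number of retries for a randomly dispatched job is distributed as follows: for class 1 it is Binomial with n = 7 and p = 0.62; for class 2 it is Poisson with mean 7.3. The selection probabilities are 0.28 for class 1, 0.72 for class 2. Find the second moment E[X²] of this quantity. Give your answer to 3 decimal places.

For each component E[X²] = Var + (mean)², giving 1: 20.4848; 2: 60.59.
Overall E[X²] = 0.28·20.4848 + 0.72·60.59 = 49.3605.

49.361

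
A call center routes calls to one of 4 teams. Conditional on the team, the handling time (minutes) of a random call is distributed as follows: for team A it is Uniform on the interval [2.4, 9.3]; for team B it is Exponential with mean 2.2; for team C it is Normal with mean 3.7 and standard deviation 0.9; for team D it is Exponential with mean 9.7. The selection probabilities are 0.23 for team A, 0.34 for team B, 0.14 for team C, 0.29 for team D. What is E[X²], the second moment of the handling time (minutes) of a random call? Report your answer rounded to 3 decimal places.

68.677

For each component E[X²] = Var + (mean)², giving A: 38.19; B: 9.68; C: 14.5; D: 188.18.
Overall E[X²] = 0.23·38.19 + 0.34·9.68 + 0.14·14.5 + 0.29·188.18 = 68.6771.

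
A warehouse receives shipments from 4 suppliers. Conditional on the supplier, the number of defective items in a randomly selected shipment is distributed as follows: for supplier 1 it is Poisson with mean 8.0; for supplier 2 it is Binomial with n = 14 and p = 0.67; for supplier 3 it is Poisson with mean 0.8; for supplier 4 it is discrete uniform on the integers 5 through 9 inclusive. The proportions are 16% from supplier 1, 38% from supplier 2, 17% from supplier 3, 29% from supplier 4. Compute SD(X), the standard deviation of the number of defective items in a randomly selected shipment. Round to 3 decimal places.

3.467

Per component, 1: μ=8, E[X²]=72; 2: μ=9.38, E[X²]=91.0798; 3: μ=0.8, E[X²]=1.44; 4: μ=7, E[X²]=51.
E[X] = 0.16·8 + 0.38·9.38 + 0.17·0.8 + 0.29·7 = 7.0104.
E[X²] = 0.16·72 + 0.38·91.0798 + 0.17·1.44 + 0.29·51 = 61.1651.
Var(X) = E[X²] − (E[X])² = 61.1651 − 49.1457 = 12.0194.
SD(X) = √12.0194 = 3.4669.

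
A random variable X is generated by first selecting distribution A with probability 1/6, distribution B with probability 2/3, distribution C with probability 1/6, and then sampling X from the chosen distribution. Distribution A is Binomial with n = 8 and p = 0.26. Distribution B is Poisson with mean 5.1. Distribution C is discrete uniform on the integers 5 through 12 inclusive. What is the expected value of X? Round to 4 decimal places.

Component means — A: 2.08; B: 5.1; C: 8.5.
E[X] = 0.166667·2.08 + 0.666667·5.1 + 0.166667·8.5 = 5.16333.

5.1633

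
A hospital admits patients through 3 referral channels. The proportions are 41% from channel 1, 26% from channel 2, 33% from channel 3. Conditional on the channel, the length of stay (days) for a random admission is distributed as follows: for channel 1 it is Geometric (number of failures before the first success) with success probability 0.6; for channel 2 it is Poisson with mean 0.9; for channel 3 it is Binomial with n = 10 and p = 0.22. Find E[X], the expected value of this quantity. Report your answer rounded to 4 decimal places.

Component means — 1: 0.666667; 2: 0.9; 3: 2.2.
E[X] = 0.41·0.666667 + 0.26·0.9 + 0.33·2.2 = 1.23333.

1.2333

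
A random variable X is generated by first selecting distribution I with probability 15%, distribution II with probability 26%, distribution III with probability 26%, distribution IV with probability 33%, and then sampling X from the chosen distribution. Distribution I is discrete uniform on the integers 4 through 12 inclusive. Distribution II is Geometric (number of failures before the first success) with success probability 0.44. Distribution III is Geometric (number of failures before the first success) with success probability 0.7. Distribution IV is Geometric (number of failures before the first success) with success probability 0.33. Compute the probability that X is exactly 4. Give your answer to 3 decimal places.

Conditional on each component, P(X = 4): I: 0.111111; II: 0.0432718; III: 0.00567; IV: 0.0664987.
By total probability, P(X = 4) = 0.15·0.111111 + 0.26·0.0432718 + 0.26·0.00567 + 0.33·0.0664987 = 0.0513361.

0.051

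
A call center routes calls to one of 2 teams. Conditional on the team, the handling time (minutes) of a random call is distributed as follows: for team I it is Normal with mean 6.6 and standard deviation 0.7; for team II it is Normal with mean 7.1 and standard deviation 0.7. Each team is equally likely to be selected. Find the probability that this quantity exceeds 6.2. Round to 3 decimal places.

Conditional on each team, P(X > 6.2): I: 0.716145; II: 0.900729.
By total probability, P(X > 6.2) = 0.5·0.716145 + 0.5·0.900729 = 0.808437.

0.808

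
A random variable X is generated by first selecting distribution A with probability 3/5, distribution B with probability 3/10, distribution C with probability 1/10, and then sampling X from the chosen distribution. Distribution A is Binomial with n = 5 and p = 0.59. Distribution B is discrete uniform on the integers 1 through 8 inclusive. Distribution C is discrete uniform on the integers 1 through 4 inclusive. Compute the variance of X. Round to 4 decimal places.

Per component, A: μ=2.95, E[X²]=9.912; B: μ=4.5, E[X²]=25.5; C: μ=2.5, E[X²]=7.5.
E[X] = 0.6·2.95 + 0.3·4.5 + 0.1·2.5 = 3.37.
E[X²] = 0.6·9.912 + 0.3·25.5 + 0.1·7.5 = 14.3472.
Var(X) = E[X²] − (E[X])² = 14.3472 − 11.3569 = 2.9903.

2.9903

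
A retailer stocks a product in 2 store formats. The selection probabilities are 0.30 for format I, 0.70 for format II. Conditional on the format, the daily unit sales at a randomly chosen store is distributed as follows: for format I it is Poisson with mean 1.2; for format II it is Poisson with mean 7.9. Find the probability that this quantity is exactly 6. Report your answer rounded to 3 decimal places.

Conditional on each format, P(X = 6): I: 0.00124911; II: 0.125171.
By total probability, P(X = 6) = 0.3·0.00124911 + 0.7·0.125171 = 0.0879944.

0.088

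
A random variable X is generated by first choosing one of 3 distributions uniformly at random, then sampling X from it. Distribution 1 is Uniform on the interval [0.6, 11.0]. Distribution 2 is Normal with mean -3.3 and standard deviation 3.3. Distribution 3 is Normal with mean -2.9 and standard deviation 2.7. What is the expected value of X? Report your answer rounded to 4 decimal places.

-0.1333

Component means — 1: 5.8; 2: -3.3; 3: -2.9.
E[X] = 0.333333·5.8 + 0.333333·-3.3 + 0.333333·-2.9 = -0.133333.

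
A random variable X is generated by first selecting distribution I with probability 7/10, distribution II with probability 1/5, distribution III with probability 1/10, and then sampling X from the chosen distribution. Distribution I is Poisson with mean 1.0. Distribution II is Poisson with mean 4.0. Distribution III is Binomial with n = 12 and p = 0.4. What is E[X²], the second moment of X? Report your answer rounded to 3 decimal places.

For each component E[X²] = Var + (mean)², giving I: 2; II: 20; III: 25.92.
Overall E[X²] = 0.7·2 + 0.2·20 + 0.1·25.92 = 7.992.

7.992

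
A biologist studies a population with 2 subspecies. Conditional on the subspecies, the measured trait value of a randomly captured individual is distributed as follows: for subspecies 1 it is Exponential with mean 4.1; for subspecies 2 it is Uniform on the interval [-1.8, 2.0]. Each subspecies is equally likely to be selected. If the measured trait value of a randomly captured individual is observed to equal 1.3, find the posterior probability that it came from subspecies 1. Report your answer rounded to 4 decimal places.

0.4030

Likelihoods f(1.3 | ·): 1: 0.177629; 2: 0.263158.
Posterior ∝ prior × likelihood. Numerator for 1: 0.5·0.177629 = 0.0888143.
Normalizing constant: 0.5·0.177629 + 0.5·0.263158 = 0.220393.
P(1 | observation) = 0.0888143 / 0.220393 = 0.402981.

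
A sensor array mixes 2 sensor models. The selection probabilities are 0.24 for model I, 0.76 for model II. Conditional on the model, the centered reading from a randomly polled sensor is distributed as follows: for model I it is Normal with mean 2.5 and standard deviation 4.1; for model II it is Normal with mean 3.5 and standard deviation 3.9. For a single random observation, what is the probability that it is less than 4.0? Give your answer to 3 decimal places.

0.573

Conditional on each model, P(X < 4.0): I: 0.642763; II: 0.551007.
By total probability, P(X < 4.0) = 0.24·0.642763 + 0.76·0.551007 = 0.573028.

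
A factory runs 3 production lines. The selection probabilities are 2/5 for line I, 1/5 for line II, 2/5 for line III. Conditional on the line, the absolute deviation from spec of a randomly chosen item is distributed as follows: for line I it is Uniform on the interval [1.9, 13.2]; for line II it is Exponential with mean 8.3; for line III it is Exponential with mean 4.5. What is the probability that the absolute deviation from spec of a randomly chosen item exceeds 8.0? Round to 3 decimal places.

Conditional on each line, P(X > 8.0): I: 0.460177; II: 0.38142; III: 0.169013.
By total probability, P(X > 8.0) = 0.4·0.460177 + 0.2·0.38142 + 0.4·0.169013 = 0.32796.

0.328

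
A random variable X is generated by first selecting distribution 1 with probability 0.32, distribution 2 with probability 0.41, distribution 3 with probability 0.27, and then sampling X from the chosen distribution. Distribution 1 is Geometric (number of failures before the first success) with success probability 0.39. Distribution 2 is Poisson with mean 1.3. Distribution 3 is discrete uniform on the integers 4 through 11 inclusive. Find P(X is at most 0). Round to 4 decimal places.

0.2365

Conditional on each component, P(X ≤ 0): 1: 0.39; 2: 0.272532; 3: 0.
By total probability, P(X ≤ 0) = 0.32·0.39 + 0.41·0.272532 + 0.27·0 = 0.236538.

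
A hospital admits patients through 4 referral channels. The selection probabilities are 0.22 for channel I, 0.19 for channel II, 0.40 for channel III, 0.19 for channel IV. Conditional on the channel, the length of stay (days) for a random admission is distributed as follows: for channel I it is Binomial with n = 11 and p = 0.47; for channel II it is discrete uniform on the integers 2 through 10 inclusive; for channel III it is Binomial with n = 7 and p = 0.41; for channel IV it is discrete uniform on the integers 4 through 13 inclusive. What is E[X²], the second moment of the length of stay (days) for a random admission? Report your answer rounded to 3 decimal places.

33.857

For each component E[X²] = Var + (mean)², giving I: 29.469; II: 42.6667; III: 9.9302; IV: 80.5.
Overall E[X²] = 0.22·29.469 + 0.19·42.6667 + 0.4·9.9302 + 0.19·80.5 = 33.8569.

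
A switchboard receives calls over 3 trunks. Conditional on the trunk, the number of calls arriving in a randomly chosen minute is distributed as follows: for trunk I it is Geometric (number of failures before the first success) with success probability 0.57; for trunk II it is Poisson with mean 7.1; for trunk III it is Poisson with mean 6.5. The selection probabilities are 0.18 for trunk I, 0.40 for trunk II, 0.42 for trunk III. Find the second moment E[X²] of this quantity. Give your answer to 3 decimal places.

For each component E[X²] = Var + (mean)², giving I: 1.89258; II: 57.51; III: 48.75.
Overall E[X²] = 0.18·1.89258 + 0.4·57.51 + 0.42·48.75 = 43.8197.

43.820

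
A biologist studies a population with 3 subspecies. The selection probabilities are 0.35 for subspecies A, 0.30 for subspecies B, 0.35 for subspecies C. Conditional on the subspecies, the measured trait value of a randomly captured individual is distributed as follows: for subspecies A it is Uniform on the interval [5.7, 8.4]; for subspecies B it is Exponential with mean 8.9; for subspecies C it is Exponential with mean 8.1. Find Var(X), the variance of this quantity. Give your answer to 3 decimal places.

Per component, A: μ=7.05, E[X²]=50.31; B: μ=8.9, E[X²]=158.42; C: μ=8.1, E[X²]=131.22.
E[X] = 0.35·7.05 + 0.3·8.9 + 0.35·8.1 = 7.9725.
E[X²] = 0.35·50.31 + 0.3·158.42 + 0.35·131.22 = 111.062.
Var(X) = E[X²] − (E[X])² = 111.062 − 63.5608 = 47.5007.

47.501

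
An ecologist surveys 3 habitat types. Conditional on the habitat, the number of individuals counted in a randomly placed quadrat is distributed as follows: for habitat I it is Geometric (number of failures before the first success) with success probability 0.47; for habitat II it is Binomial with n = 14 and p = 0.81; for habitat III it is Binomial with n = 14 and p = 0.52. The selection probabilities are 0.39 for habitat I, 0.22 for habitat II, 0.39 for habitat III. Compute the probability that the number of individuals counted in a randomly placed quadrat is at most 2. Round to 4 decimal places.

Conditional on each habitat, P(X ≤ 2): I: 0.851123; II: 1.36995e-07; III: 0.00423799.
By total probability, P(X ≤ 2) = 0.39·0.851123 + 0.22·1.36995e-07 + 0.39·0.00423799 = 0.333591.

0.3336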